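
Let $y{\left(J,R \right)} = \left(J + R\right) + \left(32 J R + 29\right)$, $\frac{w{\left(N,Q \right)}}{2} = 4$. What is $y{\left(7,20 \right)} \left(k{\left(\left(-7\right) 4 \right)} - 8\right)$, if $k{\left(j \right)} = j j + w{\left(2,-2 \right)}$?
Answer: $3556224$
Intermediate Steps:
$w{\left(N,Q \right)} = 8$ ($w{\left(N,Q \right)} = 2 \cdot 4 = 8$)
$y{\left(J,R \right)} = 29 + J + R + 32 J R$ ($y{\left(J,R \right)} = \left(J + R\right) + \left(32 J R + 29\right) = \left(J + R\right) + \left(29 + 32 J R\right) = 29 + J + R + 32 J R$)
$k{\left(j \right)} = 8 + j^{2}$ ($k{\left(j \right)} = j j + 8 = j^{2} + 8 = 8 + j^{2}$)
$y{\left(7,20 \right)} \left(k{\left(\left(-7\right) 4 \right)} - 8\right) = \left(29 + 7 + 20 + 32 \cdot 7 \cdot 20\right) \left(\left(8 + \left(\left(-7\right) 4\right)^{2}\right) - 8\right) = \left(29 + 7 + 20 + 4480\right) \left(\left(8 + \left(-28\right)^{2}\right) - 8\right) = 4536 \left(\left(8 + 784\right) - 8\right) = 4536 \left(792 - 8\right) = 4536 \cdot 784 = 3556224$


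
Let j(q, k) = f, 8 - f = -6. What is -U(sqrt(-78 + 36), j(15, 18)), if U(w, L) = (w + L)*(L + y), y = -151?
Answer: 1918 + 137*I*sqrt(42) ≈ 1918.0 + 887.86*I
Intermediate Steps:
f = 14 (f = 8 - 1*(-6) = 8 + 6 = 14)
j(q, k) = 14
U(w, L) = (-151 + L)*(L + w) (U(w, L) = (w + L)*(L - 151) = (L + w)*(-151 + L) = (-151 + L)*(L + w))
-U(sqrt(-78 + 36), j(15, 18)) = -(14**2 - 151*14 - 151*sqrt(-78 + 36) + 14*sqrt(-78 + 36)) = -(196 - 2114 - 151*I*sqrt(42) + 14*sqrt(-42)) = -(196 - 2114 - 151*I*sqrt(42) + 14*(I*sqrt(42))) = -(196 - 2114 - 151*I*sqrt(42) + 14*I*sqrt(42)) = -(-1918 - 137*I*sqrt(42)) = 1918 + 137*I*sqrt(42)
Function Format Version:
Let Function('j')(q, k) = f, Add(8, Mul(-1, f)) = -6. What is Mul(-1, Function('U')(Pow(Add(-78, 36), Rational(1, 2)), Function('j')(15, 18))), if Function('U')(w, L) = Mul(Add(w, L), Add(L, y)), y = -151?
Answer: Add(1918, Mul(137, I, Pow(42, Rational(1, 2)))) ≈ Add(1918.0, Mul(887.86, I))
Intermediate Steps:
f = 14 (f = Add(8, Mul(-1, -6)) = Add(8, 6) = 14)
Function('j')(q, k) = 14
Function('U')(w, L) = Mul(Add(-151, L), Add(L, w)) (Function('U')(w, L) = Mul(Add(w, L), Add(L, -151)) = Mul(Add(L, w), Add(-151, L)) = Mul(Add(-151, L), Add(L, w)))
Mul(-1, Function('U')(Pow(Add(-78, 36), Rational(1, 2)), Function('j')(15, 18))) = Mul(-1, Add(Pow(14, 2), Mul(-151, 14), Mul(-151, Pow(Add(-78, 36), Rational(1, 2))), Mul(14, Pow(Add(-78, 36), Rational(1, 2))))) = Mul(-1, Add(196, -2114, Mul(-151, Pow(-42, Rational(1, 2))), Mul(14, Pow(-42, Rational(1, 2))))) = Mul(-1, Add(196, -2114, Mul(-151, Mul(I, Pow(42, Rational(1, 2)))), Mul(14, Mul(I, Pow(42, Rational(1, 2)))))) = Mul(-1, Add(196, -2114, Mul(-151, I, Pow(42, Rational(1, 2))), Mul(14, I, Pow(42, Rational(1, 2))))) = Mul(-1, Add(-1918, Mul(-137, I, Pow(42, Rational(1, 2))))) = Add(1918, Mul(137, I, Pow(42, Rational(1, 2))))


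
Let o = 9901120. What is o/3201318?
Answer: 4950560/1600659 ≈ 3.0928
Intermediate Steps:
o/3201318 = 9901120/3201318 = 9901120*(1/3201318) = 4950560/1600659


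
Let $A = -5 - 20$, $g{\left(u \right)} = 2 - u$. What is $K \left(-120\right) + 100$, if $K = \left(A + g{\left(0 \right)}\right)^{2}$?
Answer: $-63380$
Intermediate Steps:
$A = -25$ ($A = -5 - 20 = -25$)
$K = 529$ ($K = \left(-25 + \left(2 - 0\right)\right)^{2} = \left(-25 + \left(2 + 0\right)\right)^{2} = \left(-25 + 2\right)^{2} = \left(-23\right)^{2} = 529$)
$K \left(-120\right) + 100 = 529 \left(-120\right) + 100 = -63480 + 100 = -63380$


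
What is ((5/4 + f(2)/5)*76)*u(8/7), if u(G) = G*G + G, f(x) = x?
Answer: 15048/49 ≈ 307.10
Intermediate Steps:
u(G) = G + G**2 (u(G) = G**2 + G = G + G**2)
((5/4 + f(2)/5)*76)*u(8/7) = ((5/4 + 2/5)*76)*((8/7)*(1 + 8/7)) = ((5*(1/4) + 2*(1/5))*76)*((8*(1/7))*(1 + 8*(1/7))) = ((5/4 + 2/5)*76)*(8*(1 + 8/7)/7) = ((33/20)*76)*((8/7)*(15/7)) = (627/5)*(120/49) = 15048/49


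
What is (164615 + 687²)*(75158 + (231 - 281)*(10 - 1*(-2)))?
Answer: 47462429872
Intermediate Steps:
(164615 + 687²)*(75158 + (231 - 281)*(10 - 1*(-2))) = (164615 + 471969)*(75158 - 50*(10 + 2)) = 636584*(75158 - 50*12) = 636584*(75158 - 600) = 636584*74558 = 47462429872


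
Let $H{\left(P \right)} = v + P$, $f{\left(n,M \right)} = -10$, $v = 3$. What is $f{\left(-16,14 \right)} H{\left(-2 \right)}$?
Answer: $-10$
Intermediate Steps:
$H{\left(P \right)} = 3 + P$
$f{\left(-16,14 \right)} H{\left(-2 \right)} = - 10 \left(3 - 2\right) = \left(-10\right) 1 = -10$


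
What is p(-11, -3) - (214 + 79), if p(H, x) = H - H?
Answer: -293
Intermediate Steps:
p(H, x) = 0
p(-11, -3) - (214 + 79) = 0 - (214 + 79) = 0 - 1*293 = 0 - 293 = -293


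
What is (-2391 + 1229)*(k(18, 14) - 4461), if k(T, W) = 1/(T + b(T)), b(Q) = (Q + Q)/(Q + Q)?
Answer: 98488796/19 ≈ 5.1836e+6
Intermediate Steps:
b(Q) = 1 (b(Q) = (2*Q)/((2*Q)) = (2*Q)*(1/(2*Q)) = 1)
k(T, W) = 1/(1 + T) (k(T, W) = 1/(T + 1) = 1/(1 + T))
(-2391 + 1229)*(k(18, 14) - 4461) = (-2391 + 1229)*(1/(1 + 18) - 4461) = -1162*(1/19 - 4461) = -1162*(-84758/19) = 98488796/19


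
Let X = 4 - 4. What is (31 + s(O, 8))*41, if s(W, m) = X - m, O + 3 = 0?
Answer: 943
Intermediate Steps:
O = -3 (O = -3 + 0 = -3)
X = 0
s(W, m) = -m (s(W, m) = 0 - m = -m)
(31 + s(O, 8))*41 = (31 - 1*8)*41 = (31 - 8)*41 = 23*41 = 943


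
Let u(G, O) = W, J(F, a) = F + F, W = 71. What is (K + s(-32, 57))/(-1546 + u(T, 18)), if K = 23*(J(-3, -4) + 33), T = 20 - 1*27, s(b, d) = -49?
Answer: -572/1475 ≈ -0.38780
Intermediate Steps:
J(F, a) = 2*F
T = -7 (T = 20 - 27 = -7)
K = 621 (K = 23*(2*(-3) + 33) = 23*(-6 + 33) = 23*27 = 621)
u(G, O) = 71
(K + s(-32, 57))/(-1546 + u(T, 18)) = (621 - 49)/(-1546 + 71) = 572/(-1475) = 572*(-1/1475) = -572/1475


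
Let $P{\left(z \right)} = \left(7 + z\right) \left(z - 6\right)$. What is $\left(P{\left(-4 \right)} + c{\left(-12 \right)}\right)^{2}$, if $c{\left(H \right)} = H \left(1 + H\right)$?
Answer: $10404$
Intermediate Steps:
$P{\left(z \right)} = \left(-6 + z\right) \left(7 + z\right)$ ($P{\left(z \right)} = \left(7 + z\right) \left(-6 + z\right) = \left(-6 + z\right) \left(7 + z\right)$)
$\left(P{\left(-4 \right)} + c{\left(-12 \right)}\right)^{2} = \left(\left(-42 - 4 + \left(-4\right)^{2}\right) - 12 \left(1 - 12\right)\right)^{2} = \left(\left(-42 - 4 + 16\right) - -132\right)^{2} = \left(-30 + 132\right)^{2} = 102^{2} = 10404$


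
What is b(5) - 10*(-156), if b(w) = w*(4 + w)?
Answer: 1605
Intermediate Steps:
b(5) - 10*(-156) = 5*(4 + 5) - 10*(-156) = 5*9 + 1560 = 45 + 1560 = 1605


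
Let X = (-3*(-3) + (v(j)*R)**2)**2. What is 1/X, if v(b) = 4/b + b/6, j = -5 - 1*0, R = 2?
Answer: 50625/19589476 ≈ 0.0025843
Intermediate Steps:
j = -5 (j = -5 + 0 = -5)
v(b) = 4/b + b/6 (v(b) = 4/b + b*(1/6) = 4/b + b/6)
X = 19589476/50625 (X = (-3*(-3) + ((4/(-5) + (1/6)*(-5))*2)**2)**2 = (9 + ((4*(-1/5) - 5/6)*2)**2)**2 = (9 + ((-4/5 - 5/6)*2)**2)**2 = (9 + (-49/30*2)**2)**2 = (9 + (-49/15)**2)**2 = (9 + 2401/225)**2 = (4426/225)**2 = 19589476/50625 ≈ 386.95)
1/X = 1/(19589476/50625) = 50625/19589476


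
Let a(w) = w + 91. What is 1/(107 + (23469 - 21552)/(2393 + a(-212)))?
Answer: 32/3451 ≈ 0.0092727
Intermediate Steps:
a(w) = 91 + w
1/(107 + (23469 - 21552)/(2393 + a(-212))) = 1/(107 + (23469 - 21552)/(2393 + (91 - 212))) = 1/(107 + 1917/(2393 - 121)) = 1/(107 + 1917/2272) = 1/(107 + 1917*(1/2272)) = 1/(107 + 27/32) = 1/(3451/32) = 32/3451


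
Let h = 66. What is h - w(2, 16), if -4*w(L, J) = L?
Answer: 133/2 ≈ 66.500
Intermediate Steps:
w(L, J) = -L/4
h - w(2, 16) = 66 - (-1)*2/4 = 66 - 1*(-½) = 66 + ½ = 133/2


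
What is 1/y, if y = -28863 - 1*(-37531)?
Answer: 1/8668 ≈ 0.00011537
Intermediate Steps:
y = 8668 (y = -28863 + 37531 = 8668)
1/y = 1/8668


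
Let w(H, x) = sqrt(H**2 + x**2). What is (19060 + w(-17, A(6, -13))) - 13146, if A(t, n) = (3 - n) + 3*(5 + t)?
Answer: 5914 + sqrt(2690) ≈ 5965.9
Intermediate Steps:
A(t, n) = 18 - n + 3*t (A(t, n) = (3 - n) + (15 + 3*t) = 18 - n + 3*t)
(19060 + w(-17, A(6, -13))) - 13146 = (19060 + sqrt((-17)**2 + (18 - 1*(-13) + 3*6)**2)) - 13146 = (19060 + sqrt(289 + (18 + 13 + 18)**2)) - 13146 = (19060 + sqrt(289 + 49**2)) - 13146 = (19060 + sqrt(289 + 2401)) - 13146 = (19060 + sqrt(2690)) - 13146 = 5914 + sqrt(2690)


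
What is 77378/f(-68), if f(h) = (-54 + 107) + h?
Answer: -77378/15 ≈ -5158.5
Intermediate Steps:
f(h) = 53 + h
77378/f(-68) = 77378/(53 - 68) = 77378/(-15) = 77378*(-1/15) = -77378/15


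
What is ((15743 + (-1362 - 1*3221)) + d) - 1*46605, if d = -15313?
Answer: -50758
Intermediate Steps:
((15743 + (-1362 - 1*3221)) + d) - 1*46605 = ((15743 + (-1362 - 1*3221)) - 15313) - 1*46605 = ((15743 + (-1362 - 3221)) - 15313) - 46605 = ((15743 - 4583) - 15313) - 46605 = (11160 - 15313) - 46605 = -4153 - 46605 = -50758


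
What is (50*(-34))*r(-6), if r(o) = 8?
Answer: -13600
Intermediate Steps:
(50*(-34))*r(-6) = (50*(-34))*8 = -1700*8 = -13600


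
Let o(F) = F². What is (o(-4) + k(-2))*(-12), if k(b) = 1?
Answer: -204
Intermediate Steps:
(o(-4) + k(-2))*(-12) = ((-4)² + 1)*(-12) = (16 + 1)*(-12) = 17*(-12) = -204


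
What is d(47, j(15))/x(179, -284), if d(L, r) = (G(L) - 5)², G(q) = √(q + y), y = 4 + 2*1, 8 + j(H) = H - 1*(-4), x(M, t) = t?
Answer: -39/142 + 5*√53/142 ≈ -0.018306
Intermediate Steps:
j(H) = -4 + H (j(H) = -8 + (H - 1*(-4)) = -8 + (H + 4) = -8 + (4 + H) = -4 + H)
y = 6 (y = 4 + 2 = 6)
G(q) = √(6 + q) (G(q) = √(q + 6) = √(6 + q))
d(L, r) = (-5 + √(6 + L))² (d(L, r) = (√(6 + L) - 5)² = (-5 + √(6 + L))²)
d(47, j(15))/x(179, -284) = (-5 + √(6 + 47))²/(-284) = (-5 + √53)²*(-1/284) = -(-5 + √53)²/284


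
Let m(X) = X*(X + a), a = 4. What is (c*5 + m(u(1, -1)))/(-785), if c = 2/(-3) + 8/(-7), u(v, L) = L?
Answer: 253/16485 ≈ 0.015347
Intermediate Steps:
m(X) = X*(4 + X) (m(X) = X*(X + 4) = X*(4 + X))
c = -38/21 (c = 2*(-⅓) + 8*(-⅐) = -⅔ - 8/7 = -38/21 ≈ -1.8095)
(c*5 + m(u(1, -1)))/(-785) = (-38/21*5 - (4 - 1))/(-785) = (-190/21 - 1*3)*(-1/785) = (-190/21 - 3)*(-1/785) = -253/21*(-1/785) = 253/16485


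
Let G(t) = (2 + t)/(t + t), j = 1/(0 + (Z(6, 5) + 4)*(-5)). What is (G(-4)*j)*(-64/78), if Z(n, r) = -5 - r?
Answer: -4/585 ≈ -0.0068376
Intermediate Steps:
j = 1/30 (j = 1/(0 + ((-5 - 1*5) + 4)*(-5)) = 1/(0 + ((-5 - 5) + 4)*(-5)) = 1/(0 + (-10 + 4)*(-5)) = 1/(0 - 6*(-5)) = 1/(0 + 30) = 1/30 ≈ 0.033333)
G(t) = (2 + t)/(2*t) (G(t) = (2 + t)/((2*t)) = (2 + t)*(1/(2*t)) = (2 + t)/(2*t))
(G(-4)*j)*(-64/78) = (((½)*(2 - 4)/(-4))*(1/30))*(-64/78) = (((½)*(-¼)*(-2))*(1/30))*(-64*1/78) = ((¼)*(1/30))*(-32/39) = (1/120)*(-32/39) = -4/585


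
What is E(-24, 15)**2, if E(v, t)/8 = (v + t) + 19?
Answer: 6400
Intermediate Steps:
E(v, t) = 152 + 8*t + 8*v (E(v, t) = 8*((v + t) + 19) = 8*((t + v) + 19) = 8*(19 + t + v) = 152 + 8*t + 8*v)
E(-24, 15)**2 = (152 + 8*15 + 8*(-24))**2 = (152 + 120 - 192)**2 = 80**2 = 6400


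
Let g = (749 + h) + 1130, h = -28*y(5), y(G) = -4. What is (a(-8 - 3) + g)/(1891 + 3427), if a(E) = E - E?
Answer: 1991/5318 ≈ 0.37439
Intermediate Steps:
h = 112 (h = -28*(-4) = 112)
a(E) = 0
g = 1991 (g = (749 + 112) + 1130 = 861 + 1130 = 1991)
(a(-8 - 3) + g)/(1891 + 3427) = (0 + 1991)/(1891 + 3427) = 1991/5318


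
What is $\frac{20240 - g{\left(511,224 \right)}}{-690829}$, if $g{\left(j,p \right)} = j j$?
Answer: $\frac{240881}{690829} \approx 0.34868$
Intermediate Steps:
$g{\left(j,p \right)} = j^{2}$
$\frac{20240 - g{\left(511,224 \right)}}{-690829} = \frac{20240 - 511^{2}}{-690829} = \left(20240 - 261121\right) \left(- \frac{1}{690829}\right) = \left(-240881\right) \left(- \frac{1}{690829}\right) = \frac{240881}{690829}$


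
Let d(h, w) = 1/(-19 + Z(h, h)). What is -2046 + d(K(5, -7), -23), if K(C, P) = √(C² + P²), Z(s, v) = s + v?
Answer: -133009/65 - 2*√74/65 ≈ -2046.6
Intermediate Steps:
d(h, w) = 1/(-19 + 2*h) (d(h, w) = 1/(-19 + (h + h)) = 1/(-19 + 2*h))
-2046 + d(K(5, -7), -23) = -2046 + 1/(-19 + 2*√(5² + (-7)²)) = -2046 + 1/(-19 + 2*√(25 + 49)) = -2046 + 1/(-19 + 2*√74)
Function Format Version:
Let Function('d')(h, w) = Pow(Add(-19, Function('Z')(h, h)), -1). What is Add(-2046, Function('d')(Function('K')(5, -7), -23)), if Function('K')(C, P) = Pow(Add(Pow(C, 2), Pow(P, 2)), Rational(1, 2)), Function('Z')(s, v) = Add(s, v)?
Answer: Add(Rational(-133009, 65), Mul(Rational(-2, 65), Pow(74, Rational(1, 2)))) ≈ -2046.6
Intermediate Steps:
Function('d')(h, w) = Pow(Add(-19, Mul(2, h)), -1) (Function('d')(h, w) = Pow(Add(-19, Add(h, h)), -1) = Pow(Add(-19, Mul(2, h)), -1))
Add(-2046, Function('d')(Function('K')(5, -7), -23)) = Add(-2046, Pow(Add(-19, Mul(2, Pow(Add(Pow(5, 2), Pow(-7, 2)), Rational(1, 2)))), -1)) = Add(-2046, Pow(Add(-19, Mul(2, Pow(Add(25, 49), Rational(1, 2)))), -1)) = Add(-2046, Pow(Add(-19, Mul(2, Pow(74, Rational(1, 2)))), -1))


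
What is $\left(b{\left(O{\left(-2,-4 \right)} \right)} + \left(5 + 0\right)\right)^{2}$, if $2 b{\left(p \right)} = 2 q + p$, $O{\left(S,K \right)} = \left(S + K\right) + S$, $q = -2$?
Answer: $1$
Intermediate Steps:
$O{\left(S,K \right)} = K + 2 S$ ($O{\left(S,K \right)} = \left(K + S\right) + S = K + 2 S$)
$b{\left(p \right)} = -2 + \frac{p}{2}$ ($b{\left(p \right)} = \frac{2 \left(-2\right) + p}{2} = \frac{-4 + p}{2} = -2 + \frac{p}{2}$)
$\left(b{\left(O{\left(-2,-4 \right)} \right)} + \left(5 + 0\right)\right)^{2} = \left(\left(-2 + \frac{-4 + 2 \left(-2\right)}{2}\right) + \left(5 + 0\right)\right)^{2} = \left(\left(-2 + \frac{-4 - 4}{2}\right) + 5\right)^{2} = \left(\left(-2 + \frac{1}{2} \left(-8\right)\right) + 5\right)^{2} = \left(\left(-2 - 4\right) + 5\right)^{2} = \left(-6 + 5\right)^{2} = \left(-1\right)^{2} = 1$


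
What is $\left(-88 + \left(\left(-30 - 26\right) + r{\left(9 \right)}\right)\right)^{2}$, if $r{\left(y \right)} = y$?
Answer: $18225$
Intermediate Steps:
$\left(-88 + \left(\left(-30 - 26\right) + r{\left(9 \right)}\right)\right)^{2} = \left(-88 + \left(\left(-30 - 26\right) + 9\right)\right)^{2} = \left(-88 + \left(-56 + 9\right)\right)^{2} = \left(-88 - 47\right)^{2} = \left(-135\right)^{2} = 18225$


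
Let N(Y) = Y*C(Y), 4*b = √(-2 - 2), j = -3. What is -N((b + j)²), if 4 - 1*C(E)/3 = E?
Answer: 1563/16 - 243*I/2 ≈ 97.688 - 121.5*I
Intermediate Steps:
C(E) = 12 - 3*E
b = I/2 (b = √(-2 - 2)/4 = √(-4)/4 = (2*I)/4 = I/2 ≈ 0.5*I)
N(Y) = Y*(12 - 3*Y)
-N((b + j)²) = -3*(I/2 - 3)²*(4 - (I/2 - 3)²) = -3*(-3 + I/2)²*(4 - (-3 + I/2)²)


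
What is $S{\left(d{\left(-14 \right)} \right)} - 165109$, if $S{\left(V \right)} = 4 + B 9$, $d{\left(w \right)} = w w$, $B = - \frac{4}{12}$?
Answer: $-165108$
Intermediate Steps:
$B = - \frac{1}{3}$ ($B = \left(-4\right) \frac{1}{12} = - \frac{1}{3} \approx -0.33333$)
$d{\left(w \right)} = w^{2}$
$S{\left(V \right)} = 1$ ($S{\left(V \right)} = 4 - 3 = 1$)
$S{\left(d{\left(-14 \right)} \right)} - 165109 = 1 - 165109 = -165108$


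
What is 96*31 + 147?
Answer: 3123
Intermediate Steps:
96*31 + 147 = 2976 + 147 = 3123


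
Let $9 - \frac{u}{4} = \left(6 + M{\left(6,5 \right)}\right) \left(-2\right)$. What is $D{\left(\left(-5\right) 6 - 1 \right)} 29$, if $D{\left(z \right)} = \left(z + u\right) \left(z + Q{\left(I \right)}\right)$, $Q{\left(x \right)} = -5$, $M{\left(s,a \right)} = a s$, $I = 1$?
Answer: $-305892$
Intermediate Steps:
$u = 324$ ($u = 36 - 4 \left(6 + 5 \cdot 6\right) \left(-2\right) = 36 - 4 \left(6 + 30\right) \left(-2\right) = 36 - 4 \cdot 36 \left(-2\right) = 36 - -288 = 36 + 288 = 324$)
$D{\left(z \right)} = \left(-5 + z\right) \left(324 + z\right)$ ($D{\left(z \right)} = \left(z + 324\right) \left(z - 5\right) = \left(324 + z\right) \left(-5 + z\right) = \left(-5 + z\right) \left(324 + z\right)$)
$D{\left(\left(-5\right) 6 - 1 \right)} 29 = \left(-1620 + \left(\left(-5\right) 6 - 1\right)^{2} + 319 \left(\left(-5\right) 6 - 1\right)\right) 29 = \left(-1620 + \left(-30 - 1\right)^{2} + 319 \left(-30 - 1\right)\right) 29 = \left(-1620 + \left(-31\right)^{2} + 319 \left(-31\right)\right) 29 = \left(-1620 + 961 - 9889\right) 29 = \left(-10548\right) 29 = -305892$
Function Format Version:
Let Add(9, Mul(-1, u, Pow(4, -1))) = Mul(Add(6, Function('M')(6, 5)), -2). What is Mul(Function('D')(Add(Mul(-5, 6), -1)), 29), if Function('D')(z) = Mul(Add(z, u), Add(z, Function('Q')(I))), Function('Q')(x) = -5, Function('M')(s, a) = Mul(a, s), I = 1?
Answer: -305892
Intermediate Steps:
u = 324 (u = Add(36, Mul(-4, Mul(Add(6, Mul(5, 6)), -2))) = Add(36, Mul(-4, Mul(Add(6, 30), -2))) = Add(36, Mul(-4, Mul(36, -2))) = Add(36, Mul(-4, -72)) = Add(36, 288) = 324)
Function('D')(z) = Mul(Add(-5, z), Add(324, z)) (Function('D')(z) = Mul(Add(z, 324), Add(z, -5)) = Mul(Add(324, z), Add(-5, z)) = Mul(Add(-5, z), Add(324, z)))
Mul(Function('D')(Add(Mul(-5, 6), -1)), 29) = Mul(Add(-1620, Pow(Add(Mul(-5, 6), -1), 2), Mul(319, Add(Mul(-5, 6), -1))), 29) = Mul(Add(-1620, Pow(Add(-30, -1), 2), Mul(319, Add(-30, -1))), 29) = Mul(Add(-1620, Pow(-31, 2), Mul(319, -31)), 29) = Mul(Add(-1620, 961, -9889), 29) = Mul(-10548, 29) = -305892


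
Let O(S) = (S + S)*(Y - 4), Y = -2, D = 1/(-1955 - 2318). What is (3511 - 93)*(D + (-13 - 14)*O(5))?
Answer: 23660281262/4273 ≈ 5.5372e+6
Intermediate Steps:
D = -1/4273 (D = 1/(-4273) = -1/4273 ≈ -0.00023403)
O(S) = -12*S (O(S) = (S + S)*(-2 - 4) = (2*S)*(-6) = -12*S)
(3511 - 93)*(D + (-13 - 14)*O(5)) = (3511 - 93)*(-1/4273 + (-13 - 14)*(-12*5)) = 3418*(-1/4273 - 27*(-60)) = 3418*(-1/4273 + 1620) = 3418*(6922259/4273) = 23660281262/4273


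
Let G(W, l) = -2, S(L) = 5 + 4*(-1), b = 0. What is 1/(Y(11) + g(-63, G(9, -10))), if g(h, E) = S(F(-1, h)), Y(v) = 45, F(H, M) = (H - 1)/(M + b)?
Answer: 1/46 ≈ 0.021739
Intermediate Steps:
F(H, M) = (-1 + H)/M (F(H, M) = (H - 1)/(M + 0) = (-1 + H)/M)
S(L) = 1 (S(L) = 5 - 4 = 1)
g(h, E) = 1
1/(Y(11) + g(-63, G(9, -10))) = 1/(45 + 1) = 1/46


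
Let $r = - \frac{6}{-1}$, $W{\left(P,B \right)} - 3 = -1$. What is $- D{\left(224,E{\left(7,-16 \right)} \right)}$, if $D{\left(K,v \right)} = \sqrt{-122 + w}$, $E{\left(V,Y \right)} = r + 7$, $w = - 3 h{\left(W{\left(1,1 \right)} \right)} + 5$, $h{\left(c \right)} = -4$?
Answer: $- i \sqrt{105} \approx - 10.247 i$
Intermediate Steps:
$W{\left(P,B \right)} = 2$ ($W{\left(P,B \right)} = 3 - 1 = 2$)
$r = 6$ ($r = \left(-6\right) \left(-1\right) = 6$)
$w = 17$ ($w = \left(-3\right) \left(-4\right) + 5 = 12 + 5 = 17$)
$E{\left(V,Y \right)} = 13$ ($E{\left(V,Y \right)} = 6 + 7 = 13$)
$D{\left(K,v \right)} = i \sqrt{105}$ ($D{\left(K,v \right)} = \sqrt{-122 + 17} = \sqrt{-105} = i \sqrt{105}$)
$- D{\left(224,E{\left(7,-16 \right)} \right)} = - i \sqrt{105}$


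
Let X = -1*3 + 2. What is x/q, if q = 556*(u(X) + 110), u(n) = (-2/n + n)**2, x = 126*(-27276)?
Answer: -286398/5143 ≈ -55.687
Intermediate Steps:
x = -3436776
X = -1 (X = -3 + 2 = -1)
u(n) = (n - 2/n)**2
q = 61716 (q = 556*((-2 + (-1)**2)**2/(-1)**2 + 110) = 556*(1*(-2 + 1)**2 + 110) = 556*(1*(-1)**2 + 110) = 556*(1*1 + 110) = 556*(1 + 110) = 556*111 = 61716)
x/q = -3436776/61716 = -3436776*1/61716 = -286398/5143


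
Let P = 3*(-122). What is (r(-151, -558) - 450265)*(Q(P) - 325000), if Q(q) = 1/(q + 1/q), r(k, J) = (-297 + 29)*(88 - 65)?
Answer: 19871104521778014/133957 ≈ 1.4834e+11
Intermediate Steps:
r(k, J) = -6164 (r(k, J) = -268*23 = -6164)
P = -366
(r(-151, -558) - 450265)*(Q(P) - 325000) = (-6164 - 450265)*(-366/(1 + (-366)**2) - 325000) = -456429*(-366/(1 + 133956) - 325000) = -456429*(-366/133957 - 325000) = -456429*(-43536025366/133957) = 19871104521778014/133957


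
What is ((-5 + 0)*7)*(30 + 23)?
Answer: -1855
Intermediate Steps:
((-5 + 0)*7)*(30 + 23) = -5*7*53 = -35*53 = -1855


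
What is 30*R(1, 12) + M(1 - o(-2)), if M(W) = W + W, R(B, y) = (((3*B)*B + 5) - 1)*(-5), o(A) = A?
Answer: -1044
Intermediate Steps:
R(B, y) = -20 - 15*B² (R(B, y) = ((3*B² + 5) - 1)*(-5) = ((5 + 3*B²) - 1)*(-5) = (4 + 3*B²)*(-5) = -20 - 15*B²)
M(W) = 2*W
30*R(1, 12) + M(1 - o(-2)) = 30*(-20 - 15*1²) + 2*(1 - 1*(-2)) = 30*(-20 - 15*1) + 2*(1 + 2) = 30*(-20 - 15) + 2*3 = 30*(-35) + 6 = -1050 + 6 = -1044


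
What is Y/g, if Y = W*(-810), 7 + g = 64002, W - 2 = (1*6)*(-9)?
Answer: 8424/12799 ≈ 0.65818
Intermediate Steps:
W = -52 (W = 2 + (1*6)*(-9) = 2 + 6*(-9) = 2 - 54 = -52)
g = 63995 (g = -7 + 64002 = 63995)
Y = 42120 (Y = -52*(-810) = 42120)
Y/g = 42120/63995 = 42120*(1/63995) = 8424/12799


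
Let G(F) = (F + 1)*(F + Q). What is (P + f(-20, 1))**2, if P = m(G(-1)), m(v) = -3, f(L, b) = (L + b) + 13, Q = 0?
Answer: 81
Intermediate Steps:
f(L, b) = 13 + L + b
G(F) = F*(1 + F) (G(F) = (F + 1)*(F + 0) = (1 + F)*F = F*(1 + F))
P = -3
(P + f(-20, 1))**2 = (-3 + (13 - 20 + 1))**2 = (-3 - 6)**2 = (-9)**2 = 81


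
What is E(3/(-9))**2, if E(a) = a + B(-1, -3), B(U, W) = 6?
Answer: 289/9 ≈ 32.111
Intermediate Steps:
E(a) = 6 + a (E(a) = a + 6 = 6 + a)
E(3/(-9))**2 = (6 + 3/(-9))**2 = (6 + 3*(-1/9))**2 = (6 - 1/3)**2 = (17/3)**2 = 289/9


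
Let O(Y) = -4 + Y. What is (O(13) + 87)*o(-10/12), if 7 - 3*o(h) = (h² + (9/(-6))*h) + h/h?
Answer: 1168/9 ≈ 129.78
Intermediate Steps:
o(h) = 2 + h/2 - h²/3 (o(h) = 7/3 - ((h² + (9/(-6))*h) + h/h)/3 = 7/3 - ((h² + (9*(-⅙))*h) + 1)/3 = 7/3 - ((h² - 3*h/2) + 1)/3 = 7/3 - (1 + h² - 3*h/2)/3 = 7/3 + (-⅓ + h/2 - h²/3) = 2 + h/2 - h²/3)
(O(13) + 87)*o(-10/12) = ((-4 + 13) + 87)*(2 + (-10/12)/2 - (-10/12)²/3) = (9 + 87)*(2 + (-10*1/12)/2 - (-10*1/12)²/3) = 96*(2 + (½)*(-⅚) - (-⅚)²/3) = 96*(2 - 5/12 - ⅓*25/36) = 96*(2 - 5/12 - 25/108) = 96*(73/54) = 1168/9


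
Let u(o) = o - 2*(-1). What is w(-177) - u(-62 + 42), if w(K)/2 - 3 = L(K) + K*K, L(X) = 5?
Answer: 62692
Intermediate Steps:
u(o) = 2 + o (u(o) = o + 2 = 2 + o)
w(K) = 16 + 2*K² (w(K) = 6 + 2*(5 + K*K) = 6 + 2*(5 + K²) = 6 + (10 + 2*K²) = 16 + 2*K²)
w(-177) - u(-62 + 42) = (16 + 2*(-177)²) - (2 + (-62 + 42)) = (16 + 2*31329) - (2 - 20) = (16 + 62658) - 1*(-18) = 62674 + 18 = 62692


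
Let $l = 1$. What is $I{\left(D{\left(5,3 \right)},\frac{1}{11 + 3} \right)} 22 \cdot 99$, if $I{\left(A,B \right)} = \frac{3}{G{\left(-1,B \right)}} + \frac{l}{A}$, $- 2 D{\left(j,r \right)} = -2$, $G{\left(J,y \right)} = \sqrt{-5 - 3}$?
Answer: $2178 - \frac{3267 i \sqrt{2}}{2} \approx 2178.0 - 2310.1 i$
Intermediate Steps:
$G{\left(J,y \right)} = 2 i \sqrt{2}$ ($G{\left(J,y \right)} = \sqrt{-8} = 2 i \sqrt{2}$)
$D{\left(j,r \right)} = 1$ ($D{\left(j,r \right)} = \left(- \frac{1}{2}\right) \left(-2\right) = 1$)
$I{\left(A,B \right)} = \frac{1}{A} - \frac{3 i \sqrt{2}}{4}$ ($I{\left(A,B \right)} = \frac{3}{2 i \sqrt{2}} + 1 \frac{1}{A} = 3 \left(- \frac{i \sqrt{2}}{4}\right) + \frac{1}{A} = - \frac{3 i \sqrt{2}}{4} + \frac{1}{A} = \frac{1}{A} - \frac{3 i \sqrt{2}}{4}$)
$I{\left(D{\left(5,3 \right)},\frac{1}{11 + 3} \right)} 22 \cdot 99 = \left(1^{-1} - \frac{3 i \sqrt{2}}{4}\right) 22 \cdot 99 = \left(1 - \frac{3 i \sqrt{2}}{4}\right) 22 \cdot 99 = \left(22 - \frac{33 i \sqrt{2}}{2}\right) 99 = 2178 - \frac{3267 i \sqrt{2}}{2}$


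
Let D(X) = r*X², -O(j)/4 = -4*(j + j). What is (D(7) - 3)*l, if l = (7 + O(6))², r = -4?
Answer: -7880599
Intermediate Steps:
O(j) = 32*j (O(j) = -(-16)*(j + j) = -(-16)*2*j = -(-32)*j = 32*j)
D(X) = -4*X²
l = 39601 (l = (7 + 32*6)² = (7 + 192)² = 199² = 39601)
(D(7) - 3)*l = (-4*7² - 3)*39601 = (-4*49 - 3)*39601 = (-196 - 3)*39601 = -199*39601 = -7880599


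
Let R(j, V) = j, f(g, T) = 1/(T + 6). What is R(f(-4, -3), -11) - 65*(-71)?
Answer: 13846/3 ≈ 4615.3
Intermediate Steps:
f(g, T) = 1/(6 + T)
R(f(-4, -3), -11) - 65*(-71) = 1/(6 - 3) - 65*(-71) = 1/3 + 4615 = ⅓ + 4615 = 13846/3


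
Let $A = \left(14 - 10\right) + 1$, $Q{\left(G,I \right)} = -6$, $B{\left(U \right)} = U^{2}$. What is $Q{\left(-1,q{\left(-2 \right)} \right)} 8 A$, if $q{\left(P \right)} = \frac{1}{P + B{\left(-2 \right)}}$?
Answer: $-240$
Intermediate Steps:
$q{\left(P \right)} = \frac{1}{4 + P}$ ($q{\left(P \right)} = \frac{1}{P + \left(-2\right)^{2}} = \frac{1}{P + 4} = \frac{1}{4 + P}$)
$A = 5$ ($A = \left(14 - 10\right) + 1 = 4 + 1 = 5$)
$Q{\left(-1,q{\left(-2 \right)} \right)} 8 A = \left(-6\right) 8 \cdot 5 = \left(-48\right) 5 = -240$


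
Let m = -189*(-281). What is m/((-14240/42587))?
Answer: -2261752983/14240 ≈ -1.5883e+5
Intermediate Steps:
m = 53109
m/((-14240/42587)) = 53109/((-14240/42587)) = 53109/((-14240*1/42587)) = 53109/(-14240/42587) = 53109*(-42587/14240) = -2261752983/14240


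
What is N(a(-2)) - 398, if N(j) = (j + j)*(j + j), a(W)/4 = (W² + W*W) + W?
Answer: 1906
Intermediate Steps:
a(W) = 4*W + 8*W² (a(W) = 4*((W² + W*W) + W) = 4*((W² + W²) + W) = 4*(2*W² + W) = 4*(W + 2*W²) = 4*W + 8*W²)
N(j) = 4*j² (N(j) = (2*j)*(2*j) = 4*j²)
N(a(-2)) - 398 = 4*(4*(-2)*(1 + 2*(-2)))² - 398 = 4*(4*(-2)*(1 - 4))² - 398 = 4*(4*(-2)*(-3))² - 398 = 4*24² - 398 = 4*576 - 398 = 2304 - 398 = 1906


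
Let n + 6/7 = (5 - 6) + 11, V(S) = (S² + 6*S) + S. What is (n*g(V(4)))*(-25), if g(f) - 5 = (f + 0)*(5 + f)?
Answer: -3457600/7 ≈ -4.9394e+5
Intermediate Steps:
V(S) = S² + 7*S
g(f) = 5 + f*(5 + f) (g(f) = 5 + (f + 0)*(5 + f) = 5 + f*(5 + f))
n = 64/7 (n = -6/7 + ((5 - 6) + 11) = -6/7 + (-1 + 11) = -6/7 + 10 = 64/7 ≈ 9.1429)
(n*g(V(4)))*(-25) = (64*(5 + (4*(7 + 4))² + 5*(4*(7 + 4)))/7)*(-25) = (64*(5 + (4*11)² + 5*(4*11))/7)*(-25) = (64*(5 + 44² + 5*44)/7)*(-25) = (64*(5 + 1936 + 220)/7)*(-25) = ((64/7)*2161)*(-25) = (138304/7)*(-25) = -3457600/7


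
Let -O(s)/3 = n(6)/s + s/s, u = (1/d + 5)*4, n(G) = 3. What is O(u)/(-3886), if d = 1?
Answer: 27/31088 ≈ 0.00086850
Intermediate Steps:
u = 24 (u = (1/1 + 5)*4 = (1 + 5)*4 = 6*4 = 24)
O(s) = -3 - 9/s (O(s) = -3*(3/s + s/s) = -3*(3/s + 1) = -3*(1 + 3/s) = -3 - 9/s)
O(u)/(-3886) = (-3 - 9/24)/(-3886) = (-3 - 9*1/24)*(-1/3886) = (-3 - 3/8)*(-1/3886) = -27/8*(-1/3886) = 27/31088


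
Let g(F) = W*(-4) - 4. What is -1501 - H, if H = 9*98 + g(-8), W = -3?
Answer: -2391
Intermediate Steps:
g(F) = 8 (g(F) = -3*(-4) - 4 = 12 - 4 = 8)
H = 890 (H = 9*98 + 8 = 882 + 8 = 890)
-1501 - H = -1501 - 1*890 = -1501 - 890 = -2391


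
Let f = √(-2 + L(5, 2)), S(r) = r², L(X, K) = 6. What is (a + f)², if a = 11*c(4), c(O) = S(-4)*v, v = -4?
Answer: 492804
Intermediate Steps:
f = 2 (f = √(-2 + 6) = √4 = 2)
c(O) = -64 (c(O) = (-4)²*(-4) = 16*(-4) = -64)
a = -704 (a = 11*(-64) = -704)
(a + f)² = (-704 + 2)² = (-702)² = 492804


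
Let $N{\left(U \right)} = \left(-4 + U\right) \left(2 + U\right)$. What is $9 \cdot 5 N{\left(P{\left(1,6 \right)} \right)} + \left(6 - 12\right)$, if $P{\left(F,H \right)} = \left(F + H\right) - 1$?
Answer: $714$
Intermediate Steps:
$P{\left(F,H \right)} = -1 + F + H$
$9 \cdot 5 N{\left(P{\left(1,6 \right)} \right)} + \left(6 - 12\right) = 9 \cdot 5 \left(-8 + \left(-1 + 1 + 6\right)^{2} - 2 \left(-1 + 1 + 6\right)\right) + \left(6 - 12\right) = 9 \cdot 5 \left(-8 + 6^{2} - 12\right) + \left(6 - 12\right) = 9 \cdot 5 \left(-8 + 36 - 12\right) - 6 = 9 \cdot 5 \cdot 16 - 6 = 9 \cdot 80 - 6 = 720 - 6 = 714$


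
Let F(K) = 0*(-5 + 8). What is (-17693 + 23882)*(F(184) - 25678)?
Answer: -158921142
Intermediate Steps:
F(K) = 0 (F(K) = 0*3 = 0)
(-17693 + 23882)*(F(184) - 25678) = (-17693 + 23882)*(0 - 25678) = 6189*(-25678) = -158921142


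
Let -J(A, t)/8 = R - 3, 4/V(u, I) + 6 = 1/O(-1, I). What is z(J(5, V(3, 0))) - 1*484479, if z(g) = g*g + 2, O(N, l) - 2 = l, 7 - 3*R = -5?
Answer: -484413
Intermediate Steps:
R = 4 (R = 7/3 - 1/3*(-5) = 7/3 + 5/3 = 4)
O(N, l) = 2 + l
V(u, I) = 4/(-6 + 1/(2 + I))
J(A, t) = -8 (J(A, t) = -8*(4 - 3) = -8*1 = -8)
z(g) = 2 + g**2 (z(g) = g**2 + 2 = 2 + g**2)
z(J(5, V(3, 0))) - 1*484479 = (2 + (-8)**2) - 1*484479 = (2 + 64) - 484479 = 66 - 484479 = -484413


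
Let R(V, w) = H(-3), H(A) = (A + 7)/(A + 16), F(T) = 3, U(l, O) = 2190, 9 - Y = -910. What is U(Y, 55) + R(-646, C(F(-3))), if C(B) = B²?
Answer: 28474/13 ≈ 2190.3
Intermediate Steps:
Y = 919 (Y = 9 - 1*(-910) = 9 + 910 = 919)
H(A) = (7 + A)/(16 + A)
R(V, w) = 4/13 (R(V, w) = (7 - 3)/(16 - 3) = 4/13)
U(Y, 55) + R(-646, C(F(-3))) = 2190 + 4/13 = 28474/13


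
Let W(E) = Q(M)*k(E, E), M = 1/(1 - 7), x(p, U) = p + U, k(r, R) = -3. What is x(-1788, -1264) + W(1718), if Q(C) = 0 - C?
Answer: -6105/2 ≈ -3052.5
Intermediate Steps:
x(p, U) = U + p
M = -1/6 (M = 1/(-6) = -1/6 ≈ -0.16667)
Q(C) = -C
W(E) = -1/2 (W(E) = -1*(-1/6)*(-3) = (1/6)*(-3) = -1/2)
x(-1788, -1264) + W(1718) = (-1264 - 1788) - 1/2 = -3052 - 1/2 = -6105/2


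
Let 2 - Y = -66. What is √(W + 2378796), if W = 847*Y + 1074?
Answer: √2437466 ≈ 1561.2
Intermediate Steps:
Y = 68 (Y = 2 - 1*(-66) = 2 + 66 = 68)
W = 58670 (W = 847*68 + 1074 = 57596 + 1074 = 58670)
√(W + 2378796) = √(58670 + 2378796) = √2437466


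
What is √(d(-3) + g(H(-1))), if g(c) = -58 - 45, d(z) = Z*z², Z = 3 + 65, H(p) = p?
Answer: √509 ≈ 22.561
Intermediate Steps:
Z = 68
d(z) = 68*z²
g(c) = -103
√(d(-3) + g(H(-1))) = √(68*(-3)² - 103) = √(68*9 - 103) = √(612 - 103) = √509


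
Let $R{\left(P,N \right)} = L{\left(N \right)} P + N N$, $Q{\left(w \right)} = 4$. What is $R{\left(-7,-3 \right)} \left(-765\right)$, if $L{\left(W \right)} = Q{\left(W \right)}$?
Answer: $14535$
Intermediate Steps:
$L{\left(W \right)} = 4$
$R{\left(P,N \right)} = N^{2} + 4 P$ ($R{\left(P,N \right)} = 4 P + N N = 4 P + N^{2} = N^{2} + 4 P$)
$R{\left(-7,-3 \right)} \left(-765\right) = \left(\left(-3\right)^{2} + 4 \left(-7\right)\right) \left(-765\right) = \left(9 - 28\right) \left(-765\right) = \left(-19\right) \left(-765\right) = 14535$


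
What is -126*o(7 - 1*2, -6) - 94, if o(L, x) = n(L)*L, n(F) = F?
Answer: -3244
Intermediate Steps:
o(L, x) = L**2 (o(L, x) = L*L = L**2)
-126*o(7 - 1*2, -6) - 94 = -126*(7 - 1*2)**2 - 94 = -126*(7 - 2)**2 - 94 = -126*5**2 - 94 = -126*25 - 94 = -3150 - 94 = -3244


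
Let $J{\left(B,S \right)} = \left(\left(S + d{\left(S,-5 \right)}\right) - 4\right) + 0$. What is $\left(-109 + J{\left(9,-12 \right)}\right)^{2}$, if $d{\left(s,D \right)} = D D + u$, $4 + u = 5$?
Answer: $9801$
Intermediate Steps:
$u = 1$ ($u = -4 + 5 = 1$)
$d{\left(s,D \right)} = 1 + D^{2}$ ($d{\left(s,D \right)} = D D + 1 = D^{2} + 1 = 1 + D^{2}$)
$J{\left(B,S \right)} = 22 + S$ ($J{\left(B,S \right)} = \left(\left(S + \left(1 + \left(-5\right)^{2}\right)\right) - 4\right) + 0 = \left(\left(S + \left(1 + 25\right)\right) - 4\right) + 0 = \left(\left(S + 26\right) - 4\right) + 0 = \left(\left(26 + S\right) - 4\right) + 0 = \left(22 + S\right) + 0 = 22 + S$)
$\left(-109 + J{\left(9,-12 \right)}\right)^{2} = \left(-109 + \left(22 - 12\right)\right)^{2} = \left(-109 + 10\right)^{2} = \left(-99\right)^{2} = 9801$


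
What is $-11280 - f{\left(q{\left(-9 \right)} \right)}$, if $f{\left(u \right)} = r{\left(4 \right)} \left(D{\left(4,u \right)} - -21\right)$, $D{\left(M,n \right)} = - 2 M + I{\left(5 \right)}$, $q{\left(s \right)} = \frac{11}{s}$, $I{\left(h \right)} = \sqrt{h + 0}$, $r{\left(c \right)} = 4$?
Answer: $-11332 - 4 \sqrt{5} \approx -11341.0$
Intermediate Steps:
$I{\left(h \right)} = \sqrt{h}$
$D{\left(M,n \right)} = \sqrt{5} - 2 M$ ($D{\left(M,n \right)} = - 2 M + \sqrt{5} = \sqrt{5} - 2 M$)
$f{\left(u \right)} = 52 + 4 \sqrt{5}$ ($f{\left(u \right)} = 4 \left(\left(\sqrt{5} - 8\right) - -21\right) = 4 \left(\left(\sqrt{5} - 8\right) + 21\right) = 4 \left(\left(-8 + \sqrt{5}\right) + 21\right) = 4 \left(13 + \sqrt{5}\right) = 52 + 4 \sqrt{5}$)
$-11280 - f{\left(q{\left(-9 \right)} \right)} = -11280 - \left(52 + 4 \sqrt{5}\right) = -11332 - 4 \sqrt{5}$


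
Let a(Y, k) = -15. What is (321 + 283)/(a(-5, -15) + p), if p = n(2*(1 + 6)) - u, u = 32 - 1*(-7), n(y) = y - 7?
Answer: -604/47 ≈ -12.851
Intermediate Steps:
n(y) = -7 + y
u = 39 (u = 32 + 7 = 39)
p = -32 (p = (-7 + 2*(1 + 6)) - 1*39 = (-7 + 2*7) - 39 = (-7 + 14) - 39 = 7 - 39 = -32)
(321 + 283)/(a(-5, -15) + p) = (321 + 283)/(-15 - 32) = 604/(-47) = 604*(-1/47) = -604/47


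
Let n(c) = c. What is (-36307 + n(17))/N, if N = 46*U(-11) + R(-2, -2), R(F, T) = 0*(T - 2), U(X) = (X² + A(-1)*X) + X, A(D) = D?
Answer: -18145/2783 ≈ -6.5199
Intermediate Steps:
U(X) = X² (U(X) = (X² - X) + X = X²)
R(F, T) = 0 (R(F, T) = 0*(-2 + T) = 0)
N = 5566 (N = 46*(-11)² + 0 = 46*121 + 0 = 5566 + 0 = 5566)
(-36307 + n(17))/N = (-36307 + 17)/5566 = -36290*1/5566 = -18145/2783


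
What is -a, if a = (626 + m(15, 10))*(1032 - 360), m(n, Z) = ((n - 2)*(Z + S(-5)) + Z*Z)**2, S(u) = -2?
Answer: -28386624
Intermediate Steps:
m(n, Z) = (Z**2 + (-2 + Z)*(-2 + n))**2 (m(n, Z) = ((n - 2)*(Z - 2) + Z*Z)**2 = ((-2 + n)*(-2 + Z) + Z**2)**2 = ((-2 + Z)*(-2 + n) + Z**2)**2 = (Z**2 + (-2 + Z)*(-2 + n))**2)
a = 28386624 (a = (626 + (4 + 10**2 - 2*10 - 2*15 + 10*15)**2)*(1032 - 360) = (626 + (4 + 100 - 20 - 30 + 150)**2)*672 = (626 + 204**2)*672 = (626 + 41616)*672 = 42242*672 = 28386624)
-a = -1*28386624 = -28386624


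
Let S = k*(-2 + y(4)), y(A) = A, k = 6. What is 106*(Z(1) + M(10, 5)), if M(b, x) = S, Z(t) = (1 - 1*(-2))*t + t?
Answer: 1696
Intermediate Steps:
Z(t) = 4*t (Z(t) = (1 + 2)*t + t = 3*t + t = 4*t)
S = 12 (S = 6*(-2 + 4) = 6*2 = 12)
M(b, x) = 12
106*(Z(1) + M(10, 5)) = 106*(4*1 + 12) = 106*(4 + 12) = 106*16 = 1696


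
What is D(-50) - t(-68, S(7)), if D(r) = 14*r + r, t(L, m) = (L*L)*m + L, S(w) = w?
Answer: -33050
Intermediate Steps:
t(L, m) = L + m*L² (t(L, m) = L²*m + L = m*L² + L = L + m*L²)
D(r) = 15*r
D(-50) - t(-68, S(7)) = 15*(-50) - (-68)*(1 - 68*7) = -750 - (-68)*(1 - 476) = -750 - (-68)*(-475) = -750 - 1*32300 = -750 - 32300 = -33050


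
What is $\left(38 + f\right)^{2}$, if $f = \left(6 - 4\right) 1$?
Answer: $1600$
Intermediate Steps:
$f = 2$ ($f = 2 \cdot 1 = 2$)
$\left(38 + f\right)^{2} = \left(38 + 2\right)^{2} = 40^{2} = 1600$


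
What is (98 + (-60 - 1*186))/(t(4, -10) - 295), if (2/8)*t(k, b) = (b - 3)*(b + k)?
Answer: -148/17 ≈ -8.7059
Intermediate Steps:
t(k, b) = 4*(-3 + b)*(b + k) (t(k, b) = 4*((b - 3)*(b + k)) = 4*((-3 + b)*(b + k)) = 4*(-3 + b)*(b + k))
(98 + (-60 - 1*186))/(t(4, -10) - 295) = (98 + (-60 - 1*186))/((-12*(-10) - 12*4 + 4*(-10)² + 4*(-10)*4) - 295) = (98 + (-60 - 186))/((120 - 48 + 4*100 - 160) - 295) = (98 - 246)/((120 - 48 + 400 - 160) - 295) = -148/(312 - 295) = -148/17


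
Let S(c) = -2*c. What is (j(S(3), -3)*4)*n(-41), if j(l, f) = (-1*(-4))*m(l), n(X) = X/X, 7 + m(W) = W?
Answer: -208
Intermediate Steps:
m(W) = -7 + W
n(X) = 1
j(l, f) = -28 + 4*l (j(l, f) = (-1*(-4))*(-7 + l) = 4*(-7 + l) = -28 + 4*l)
(j(S(3), -3)*4)*n(-41) = ((-28 + 4*(-2*3))*4)*1 = ((-28 + 4*(-6))*4)*1 = ((-28 - 24)*4)*1 = -52*4*1 = -208*1 = -208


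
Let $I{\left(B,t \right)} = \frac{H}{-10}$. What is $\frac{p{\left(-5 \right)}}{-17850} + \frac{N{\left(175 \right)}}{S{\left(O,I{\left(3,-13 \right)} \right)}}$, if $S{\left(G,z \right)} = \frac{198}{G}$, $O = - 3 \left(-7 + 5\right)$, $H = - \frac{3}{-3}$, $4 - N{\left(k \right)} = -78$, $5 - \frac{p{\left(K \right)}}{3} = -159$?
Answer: $\frac{241244}{98175} \approx 2.4573$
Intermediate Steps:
$p{\left(K \right)} = 492$ ($p{\left(K \right)} = 15 - -477 = 15 + 477 = 492$)
$N{\left(k \right)} = 82$ ($N{\left(k \right)} = 4 - -78 = 4 + 78 = 82$)
$H = 1$ ($H = \left(-3\right) \left(- \frac{1}{3}\right) = 1$)
$O = 6$ ($O = \left(-3\right) \left(-2\right) = 6$)
$I{\left(B,t \right)} = - \frac{1}{10}$ ($I{\left(B,t \right)} = 1 \frac{1}{-10} = 1 \left(- \frac{1}{10}\right) = - \frac{1}{10}$)
$\frac{p{\left(-5 \right)}}{-17850} + \frac{N{\left(175 \right)}}{S{\left(O,I{\left(3,-13 \right)} \right)}} = \frac{492}{-17850} + \frac{82}{198 \cdot \frac{1}{6}} = 492 \left(- \frac{1}{17850}\right) + \frac{82}{198 \cdot \frac{1}{6}} = - \frac{82}{2975} + \frac{82}{33} = \frac{241244}{98175}$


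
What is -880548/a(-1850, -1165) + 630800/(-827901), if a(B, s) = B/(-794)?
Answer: -289416191679956/765808425 ≈ -3.7792e+5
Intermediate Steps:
a(B, s) = -B/794 (a(B, s) = B*(-1/794) = -B/794)
-880548/a(-1850, -1165) + 630800/(-827901) = -880548/((-1/794*(-1850))) + 630800/(-827901) = -880548/925/397 + 630800*(-1/827901) = -880548*397/925 - 630800/827901 = -349577556/925 - 630800/827901 = -289416191679956/765808425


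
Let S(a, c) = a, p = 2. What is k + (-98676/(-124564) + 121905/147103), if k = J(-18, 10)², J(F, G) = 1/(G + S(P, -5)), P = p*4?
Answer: 5095818707/3137891724 ≈ 1.6240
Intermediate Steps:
P = 8 (P = 2*4 = 8)
J(F, G) = 1/(8 + G) (J(F, G) = 1/(G + 8) = 1/(8 + G))
k = 1/324 (k = (1/(8 + 10))² = (1/18)² = 1/324 ≈ 0.0030864)
k + (-98676/(-124564) + 121905/147103) = 1/324 + (-98676/(-124564) + 121905/147103) = 1/324 + (-98676*(-1/124564) + 121905*(1/147103)) = 1/324 + (24669/31141 + 2835/3421) = 1/324 + 15697944/9684851 = 5095818707/3137891724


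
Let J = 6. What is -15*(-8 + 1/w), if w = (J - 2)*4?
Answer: 1905/16 ≈ 119.06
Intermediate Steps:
w = 16 (w = (6 - 2)*4 = 4*4 = 16)
-15*(-8 + 1/w) = -15*(-8 + 1/16) = -15*(-127/16) = 1905/16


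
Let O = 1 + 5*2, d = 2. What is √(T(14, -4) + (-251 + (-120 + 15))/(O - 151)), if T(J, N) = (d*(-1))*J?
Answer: 9*I*√385/35 ≈ 5.0455*I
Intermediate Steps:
O = 11 (O = 1 + 10 = 11)
T(J, N) = -2*J (T(J, N) = (2*(-1))*J = -2*J)
√(T(14, -4) + (-251 + (-120 + 15))/(O - 151)) = √(-2*14 + (-251 + (-120 + 15))/(11 - 151)) = √(-28 + (-251 - 105)/(-140)) = √(-28 - 356*(-1/140)) = √(-28 + 89/35) = √(-891/35) = 9*I*√385/35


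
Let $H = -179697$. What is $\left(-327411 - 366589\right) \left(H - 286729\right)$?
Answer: $323699644000$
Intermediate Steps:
$\left(-327411 - 366589\right) \left(H - 286729\right) = \left(-327411 - 366589\right) \left(-179697 - 286729\right) = \left(-694000\right) \left(-466426\right) = 323699644000$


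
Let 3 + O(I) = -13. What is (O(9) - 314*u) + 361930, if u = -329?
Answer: 465220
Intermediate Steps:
O(I) = -16 (O(I) = -3 - 13 = -16)
(O(9) - 314*u) + 361930 = (-16 - 314*(-329)) + 361930 = (-16 + 103306) + 361930 = 103290 + 361930 = 465220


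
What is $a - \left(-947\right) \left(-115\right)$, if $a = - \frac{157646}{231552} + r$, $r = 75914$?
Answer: $- \frac{3819644839}{115776} \approx -32992.0$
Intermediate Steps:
$a = \frac{8788940441}{115776}$ ($a = - \frac{157646}{231552} + 75914 = \left(-157646\right) \frac{1}{231552} + 75914 = - \frac{78823}{115776} + 75914 = \frac{8788940441}{115776} \approx 75913.0$)
$a - \left(-947\right) \left(-115\right) = \frac{8788940441}{115776} - \left(-947\right) \left(-115\right) = \frac{8788940441}{115776} - 108905 = - \frac{3819644839}{115776}$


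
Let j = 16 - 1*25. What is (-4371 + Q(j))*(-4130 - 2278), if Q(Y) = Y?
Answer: 28067040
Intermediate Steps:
j = -9 (j = 16 - 25 = -9)
(-4371 + Q(j))*(-4130 - 2278) = (-4371 - 9)*(-4130 - 2278) = -4380*(-6408) = 28067040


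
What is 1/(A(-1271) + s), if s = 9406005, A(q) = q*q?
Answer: 1/11021446 ≈ 9.0732e-8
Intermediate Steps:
A(q) = q²
1/(A(-1271) + s) = 1/((-1271)² + 9406005) = 1/(1615441 + 9406005) = 1/11021446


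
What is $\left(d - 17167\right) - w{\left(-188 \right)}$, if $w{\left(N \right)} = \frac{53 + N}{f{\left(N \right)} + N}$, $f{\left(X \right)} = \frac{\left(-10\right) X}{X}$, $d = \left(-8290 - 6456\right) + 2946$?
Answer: $- \frac{637289}{22} \approx -28968.0$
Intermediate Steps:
$d = -11800$ ($d = -14746 + 2946 = -11800$)
$f{\left(X \right)} = -10$
$w{\left(N \right)} = \frac{53 + N}{-10 + N}$
$\left(d - 17167\right) - w{\left(-188 \right)} = \left(-11800 - 17167\right) - \frac{53 - 188}{-10 - 188} = \left(-11800 - 17167\right) - \frac{1}{-198} \left(-135\right) = -28967 - \left(- \frac{1}{198}\right) \left(-135\right) = -28967 - \frac{15}{22} = - \frac{637289}{22}$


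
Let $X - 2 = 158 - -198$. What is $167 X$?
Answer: $59786$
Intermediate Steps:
$X = 358$ ($X = 2 + \left(158 - -198\right) = 2 + \left(158 + 198\right) = 2 + 356 = 358$)
$167 X = 167 \cdot 358 = 59786$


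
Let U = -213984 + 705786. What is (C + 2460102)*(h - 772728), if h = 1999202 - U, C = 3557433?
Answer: 4420914473520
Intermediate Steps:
U = 491802
h = 1507400 (h = 1999202 - 1*491802 = 1999202 - 491802 = 1507400)
(C + 2460102)*(h - 772728) = (3557433 + 2460102)*(1507400 - 772728) = 6017535*734672 = 4420914473520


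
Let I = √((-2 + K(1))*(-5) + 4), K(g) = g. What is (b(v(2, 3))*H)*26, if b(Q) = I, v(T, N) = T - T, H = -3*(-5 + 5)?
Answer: 0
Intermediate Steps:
H = 0 (H = -3*0 = 0)
v(T, N) = 0
I = 3 (I = √((-2 + 1)*(-5) + 4) = √(-1*(-5) + 4) = √(5 + 4) = √9 = 3)
b(Q) = 3
(b(v(2, 3))*H)*26 = (3*0)*26 = 0*26 = 0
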